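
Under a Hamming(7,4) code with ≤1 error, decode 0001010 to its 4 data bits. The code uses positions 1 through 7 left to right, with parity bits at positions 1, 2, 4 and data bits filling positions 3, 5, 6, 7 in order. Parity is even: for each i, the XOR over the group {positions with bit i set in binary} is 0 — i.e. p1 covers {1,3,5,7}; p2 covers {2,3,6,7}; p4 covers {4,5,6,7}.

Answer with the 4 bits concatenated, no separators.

0010

s1 (pos 1,3,5,7): 0⊕0⊕0⊕0 = 0
s2 (pos 2,3,6,7): 0⊕0⊕1⊕0 = 1
s4 (pos 4,5,6,7): 1⊕0⊕1⊕0 = 0
Syndrome s4…s1 = 010 → error at position 2.
Flip position 2: 0001010 → 0101010
Read data bits from positions 3,5,6,7: 0010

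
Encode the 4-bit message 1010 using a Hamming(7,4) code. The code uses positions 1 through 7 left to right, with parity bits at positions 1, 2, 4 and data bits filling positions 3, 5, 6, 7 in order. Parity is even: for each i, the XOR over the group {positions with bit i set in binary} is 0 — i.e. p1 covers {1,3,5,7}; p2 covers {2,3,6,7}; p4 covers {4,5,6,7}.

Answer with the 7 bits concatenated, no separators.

1011010

Place data at non-parity positions: p1 p2 1 p4 0 1 0
p1 (pos 1,3,5,7): XOR of data positions = 1⊕0⊕0 = 1
p2 (pos 2,3,6,7): XOR of data positions = 1⊕1⊕0 = 0
p4 (pos 4,5,6,7): XOR of data positions = 0⊕1⊕0 = 1
Codeword: 1011010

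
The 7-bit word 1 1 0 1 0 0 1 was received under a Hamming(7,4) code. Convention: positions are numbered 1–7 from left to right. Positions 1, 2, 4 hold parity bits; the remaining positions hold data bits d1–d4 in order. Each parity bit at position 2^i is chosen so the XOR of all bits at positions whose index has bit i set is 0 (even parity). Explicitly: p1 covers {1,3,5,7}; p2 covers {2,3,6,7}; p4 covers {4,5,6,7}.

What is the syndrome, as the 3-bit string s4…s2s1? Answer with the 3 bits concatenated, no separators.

s1 (pos 1,3,5,7): 1⊕0⊕0⊕1 = 0
s2 (pos 2,3,6,7): 1⊕0⊕0⊕1 = 0
s4 (pos 4,5,6,7): 1⊕0⊕0⊕1 = 0
Syndrome s4…s1 = 000 → no error.

000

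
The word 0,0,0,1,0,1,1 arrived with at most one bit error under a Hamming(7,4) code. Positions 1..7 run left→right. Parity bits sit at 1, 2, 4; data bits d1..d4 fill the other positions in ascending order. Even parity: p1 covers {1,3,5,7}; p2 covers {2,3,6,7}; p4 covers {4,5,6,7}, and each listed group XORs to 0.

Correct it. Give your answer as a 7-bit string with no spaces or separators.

s1 (pos 1,3,5,7): 0⊕0⊕0⊕1 = 1
s2 (pos 2,3,6,7): 0⊕0⊕1⊕1 = 0
s4 (pos 4,5,6,7): 1⊕0⊕1⊕1 = 1
Syndrome s4…s1 = 101 → error at position 5.
Flip position 5: 0001011 → 0001111

0001111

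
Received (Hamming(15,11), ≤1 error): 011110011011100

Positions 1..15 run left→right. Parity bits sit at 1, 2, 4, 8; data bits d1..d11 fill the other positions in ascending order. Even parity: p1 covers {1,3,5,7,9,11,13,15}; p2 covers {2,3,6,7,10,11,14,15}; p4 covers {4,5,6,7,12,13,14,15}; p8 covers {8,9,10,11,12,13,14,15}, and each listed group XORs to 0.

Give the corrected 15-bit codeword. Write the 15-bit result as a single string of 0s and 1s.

s1 (pos 1,3,5,7,9,11,13,15): 0⊕1⊕1⊕0⊕1⊕1⊕1⊕0 = 1
s2 (pos 2,3,6,7,10,11,14,15): 1⊕1⊕0⊕0⊕0⊕1⊕0⊕0 = 1
s4 (pos 4,5,6,7,12,13,14,15): 1⊕1⊕0⊕0⊕1⊕1⊕0⊕0 = 0
s8 (pos 8,9,10,11,12,13,14,15): 1⊕1⊕0⊕1⊕1⊕1⊕0⊕0 = 1
Syndrome s8…s1 = 1011 → error at position 11.
Flip position 11: 011110011011100 → 011110011001100

011110011001100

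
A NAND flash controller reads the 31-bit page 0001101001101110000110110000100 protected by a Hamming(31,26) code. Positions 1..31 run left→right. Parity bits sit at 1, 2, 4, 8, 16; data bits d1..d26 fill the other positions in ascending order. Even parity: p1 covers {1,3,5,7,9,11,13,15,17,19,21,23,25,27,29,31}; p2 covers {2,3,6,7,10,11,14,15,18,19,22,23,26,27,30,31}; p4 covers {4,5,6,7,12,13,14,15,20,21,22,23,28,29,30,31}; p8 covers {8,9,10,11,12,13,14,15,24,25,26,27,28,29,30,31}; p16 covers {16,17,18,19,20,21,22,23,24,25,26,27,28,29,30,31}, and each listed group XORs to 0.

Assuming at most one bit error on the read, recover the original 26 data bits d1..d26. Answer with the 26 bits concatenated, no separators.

01010110111000110100000100

s1 (pos 1,3,5,7,9,11,13,15,17,19,21,23,25,27,29,31): 0⊕0⊕1⊕1⊕0⊕1⊕1⊕1⊕0⊕0⊕1⊕1⊕0⊕0⊕1⊕0 = 0
s2 (pos 2,3,6,7,10,11,14,15,18,19,22,23,26,27,30,31): 0⊕0⊕0⊕1⊕1⊕1⊕1⊕1⊕0⊕0⊕0⊕1⊕0⊕0⊕0⊕0 = 0
s4 (pos 4,5,6,7,12,13,14,15,20,21,22,23,28,29,30,31): 1⊕1⊕0⊕1⊕0⊕1⊕1⊕1⊕1⊕1⊕0⊕1⊕0⊕1⊕0⊕0 = 0
s8 (pos 8,9,10,11,12,13,14,15,24,25,26,27,28,29,30,31): 0⊕0⊕1⊕1⊕0⊕1⊕1⊕1⊕1⊕0⊕0⊕0⊕0⊕1⊕0⊕0 = 1
s16 (pos 16,17,18,19,20,21,22,23,24,25,26,27,28,29,30,31): 0⊕0⊕0⊕0⊕1⊕1⊕0⊕1⊕1⊕0⊕0⊕0⊕0⊕1⊕0⊕0 = 1
Syndrome s16…s1 = 11000 → error at position 24.
Flip position 24: 0001101001101110000110110000100 → 0001101001101110000110100000100
Read data bits from positions 3,5,6,7,9,10,11,12,13,14,15,17,18,19,20,21,22,23,24,25,26,27,28,29,30,31: 01010110111000110100000100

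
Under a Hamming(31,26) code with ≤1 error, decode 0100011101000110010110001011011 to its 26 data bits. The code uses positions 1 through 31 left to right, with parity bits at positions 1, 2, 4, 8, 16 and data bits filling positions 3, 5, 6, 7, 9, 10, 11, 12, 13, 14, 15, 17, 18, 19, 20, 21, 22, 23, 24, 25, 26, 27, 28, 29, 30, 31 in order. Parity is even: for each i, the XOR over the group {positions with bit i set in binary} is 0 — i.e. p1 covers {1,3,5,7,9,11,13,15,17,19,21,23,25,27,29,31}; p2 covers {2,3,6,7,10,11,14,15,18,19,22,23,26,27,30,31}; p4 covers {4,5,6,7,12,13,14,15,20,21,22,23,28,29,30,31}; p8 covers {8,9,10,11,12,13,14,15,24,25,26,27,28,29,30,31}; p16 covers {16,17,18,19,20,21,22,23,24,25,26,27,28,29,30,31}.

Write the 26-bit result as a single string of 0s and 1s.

s1 (pos 1,3,5,7,9,11,13,15,17,19,21,23,25,27,29,31): 0⊕0⊕0⊕1⊕0⊕0⊕0⊕1⊕0⊕0⊕1⊕0⊕1⊕1⊕0⊕1 = 0
s2 (pos 2,3,6,7,10,11,14,15,18,19,22,23,26,27,30,31): 1⊕0⊕1⊕1⊕1⊕0⊕1⊕1⊕1⊕0⊕0⊕0⊕0⊕1⊕1⊕1 = 0
s4 (pos 4,5,6,7,12,13,14,15,20,21,22,23,28,29,30,31): 0⊕0⊕1⊕1⊕0⊕0⊕1⊕1⊕1⊕1⊕0⊕0⊕1⊕0⊕1⊕1 = 1
s8 (pos 8,9,10,11,12,13,14,15,24,25,26,27,28,29,30,31): 1⊕0⊕1⊕0⊕0⊕0⊕1⊕1⊕0⊕1⊕0⊕1⊕1⊕0⊕1⊕1 = 1
s16 (pos 16,17,18,19,20,21,22,23,24,25,26,27,28,29,30,31): 0⊕0⊕1⊕0⊕1⊕1⊕0⊕0⊕0⊕1⊕0⊕1⊕1⊕0⊕1⊕1 = 0
Syndrome s16…s1 = 01100 → error at position 12.
Flip position 12: 0100011101000110010110001011011 → 0100011101010110010110001011011
Read data bits from positions 3,5,6,7,9,10,11,12,13,14,15,17,18,19,20,21,22,23,24,25,26,27,28,29,30,31: 00110101011010110001011011

00110101011010110001011011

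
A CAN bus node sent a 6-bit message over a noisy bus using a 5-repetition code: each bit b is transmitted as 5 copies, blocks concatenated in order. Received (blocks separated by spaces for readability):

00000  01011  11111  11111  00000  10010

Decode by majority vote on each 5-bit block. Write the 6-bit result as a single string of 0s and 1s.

Block 1 (00000): 0 ones → 0
Block 2 (01011): 3 ones → 1
Block 3 (11111): 5 ones → 1
Block 4 (11111): 5 ones → 1
Block 5 (00000): 0 ones → 0
Block 6 (10010): 2 ones → 0

011100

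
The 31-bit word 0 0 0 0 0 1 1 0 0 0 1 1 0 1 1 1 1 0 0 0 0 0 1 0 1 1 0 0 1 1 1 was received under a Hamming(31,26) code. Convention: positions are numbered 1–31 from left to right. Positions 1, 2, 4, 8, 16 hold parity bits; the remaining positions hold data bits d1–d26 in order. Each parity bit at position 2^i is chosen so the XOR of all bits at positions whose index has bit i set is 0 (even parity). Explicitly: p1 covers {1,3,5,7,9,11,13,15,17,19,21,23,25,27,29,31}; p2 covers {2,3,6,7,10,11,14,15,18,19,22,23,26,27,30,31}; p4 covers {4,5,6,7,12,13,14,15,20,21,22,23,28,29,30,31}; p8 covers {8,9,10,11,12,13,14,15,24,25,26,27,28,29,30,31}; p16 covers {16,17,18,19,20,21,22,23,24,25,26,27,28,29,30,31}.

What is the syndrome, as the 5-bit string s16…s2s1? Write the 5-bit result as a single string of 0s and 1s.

s1 (pos 1,3,5,7,9,11,13,15,17,19,21,23,25,27,29,31): 0⊕0⊕0⊕1⊕0⊕1⊕0⊕1⊕1⊕0⊕0⊕1⊕1⊕0⊕1⊕1 = 0
s2 (pos 2,3,6,7,10,11,14,15,18,19,22,23,26,27,30,31): 0⊕0⊕1⊕1⊕0⊕1⊕1⊕1⊕0⊕0⊕0⊕1⊕1⊕0⊕1⊕1 = 1
s4 (pos 4,5,6,7,12,13,14,15,20,21,22,23,28,29,30,31): 0⊕0⊕1⊕1⊕1⊕0⊕1⊕1⊕0⊕0⊕0⊕1⊕0⊕1⊕1⊕1 = 1
s8 (pos 8,9,10,11,12,13,14,15,24,25,26,27,28,29,30,31): 0⊕0⊕0⊕1⊕1⊕0⊕1⊕1⊕0⊕1⊕1⊕0⊕0⊕1⊕1⊕1 = 1
s16 (pos 16,17,18,19,20,21,22,23,24,25,26,27,28,29,30,31): 1⊕1⊕0⊕0⊕0⊕0⊕0⊕1⊕0⊕1⊕1⊕0⊕0⊕1⊕1⊕1 = 0
Syndrome s16…s1 = 01110 → error at position 14.

01110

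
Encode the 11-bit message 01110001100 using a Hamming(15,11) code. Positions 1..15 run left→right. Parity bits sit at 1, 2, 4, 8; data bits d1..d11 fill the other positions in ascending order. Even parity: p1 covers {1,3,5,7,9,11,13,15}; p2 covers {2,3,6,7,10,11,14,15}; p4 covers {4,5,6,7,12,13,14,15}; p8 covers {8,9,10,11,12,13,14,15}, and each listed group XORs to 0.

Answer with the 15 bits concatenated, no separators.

Place data at non-parity positions: p1 p2 0 p4 1 1 1 p8 0 0 0 1 1 0 0
p1 (pos 1,3,5,7,9,11,13,15): XOR of data positions = 0⊕1⊕1⊕0⊕0⊕1⊕0 = 1
p2 (pos 2,3,6,7,10,11,14,15): XOR of data positions = 0⊕1⊕1⊕0⊕0⊕0⊕0 = 0
p4 (pos 4,5,6,7,12,13,14,15): XOR of data positions = 1⊕1⊕1⊕1⊕1⊕0⊕0 = 1
p8 (pos 8,9,10,11,12,13,14,15): XOR of data positions = 0⊕0⊕0⊕1⊕1⊕0⊕0 = 0
Codeword: 100111100001100

100111100001100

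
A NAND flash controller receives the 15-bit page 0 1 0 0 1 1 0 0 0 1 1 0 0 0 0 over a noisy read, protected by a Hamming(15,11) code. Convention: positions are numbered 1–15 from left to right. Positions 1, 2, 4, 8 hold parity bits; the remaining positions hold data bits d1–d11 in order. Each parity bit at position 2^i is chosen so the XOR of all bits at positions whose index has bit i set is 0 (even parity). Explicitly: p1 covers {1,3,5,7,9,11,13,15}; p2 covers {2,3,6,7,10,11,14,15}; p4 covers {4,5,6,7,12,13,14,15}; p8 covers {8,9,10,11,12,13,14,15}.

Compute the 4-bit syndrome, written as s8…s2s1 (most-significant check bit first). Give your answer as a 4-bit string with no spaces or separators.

0000

s1 (pos 1,3,5,7,9,11,13,15): 0⊕0⊕1⊕0⊕0⊕1⊕0⊕0 = 0
s2 (pos 2,3,6,7,10,11,14,15): 1⊕0⊕1⊕0⊕1⊕1⊕0⊕0 = 0
s4 (pos 4,5,6,7,12,13,14,15): 0⊕1⊕1⊕0⊕0⊕0⊕0⊕0 = 0
s8 (pos 8,9,10,11,12,13,14,15): 0⊕0⊕1⊕1⊕0⊕0⊕0⊕0 = 0
Syndrome s8…s1 = 0000 → no error.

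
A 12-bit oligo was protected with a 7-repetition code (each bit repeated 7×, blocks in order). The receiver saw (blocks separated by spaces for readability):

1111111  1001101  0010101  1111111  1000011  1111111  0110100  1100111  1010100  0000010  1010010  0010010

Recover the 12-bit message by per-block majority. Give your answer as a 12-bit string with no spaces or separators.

110101010000

Block 1 (1111111): 7 ones → 1
Block 2 (1001101): 4 ones → 1
Block 3 (0010101): 3 ones → 0
Block 4 (1111111): 7 ones → 1
Block 5 (1000011): 3 ones → 0
Block 6 (1111111): 7 ones → 1
Block 7 (0110100): 3 ones → 0
Block 8 (1100111): 5 ones → 1
Block 9 (1010100): 3 ones → 0
Block 10 (0000010): 1 one → 0
Block 11 (1010010): 3 ones → 0
Block 12 (0010010): 2 ones → 0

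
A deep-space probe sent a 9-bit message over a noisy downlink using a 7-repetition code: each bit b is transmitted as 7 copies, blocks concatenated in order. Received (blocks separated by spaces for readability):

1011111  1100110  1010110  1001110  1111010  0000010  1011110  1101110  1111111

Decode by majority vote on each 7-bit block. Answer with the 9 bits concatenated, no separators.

Block 1 (1011111): 6 ones → 1
Block 2 (1100110): 4 ones → 1
Block 3 (1010110): 4 ones → 1
Block 4 (1001110): 4 ones → 1
Block 5 (1111010): 5 ones → 1
Block 6 (0000010): 1 one → 0
Block 7 (1011110): 5 ones → 1
Block 8 (1101110): 5 ones → 1
Block 9 (1111111): 7 ones → 1

111110111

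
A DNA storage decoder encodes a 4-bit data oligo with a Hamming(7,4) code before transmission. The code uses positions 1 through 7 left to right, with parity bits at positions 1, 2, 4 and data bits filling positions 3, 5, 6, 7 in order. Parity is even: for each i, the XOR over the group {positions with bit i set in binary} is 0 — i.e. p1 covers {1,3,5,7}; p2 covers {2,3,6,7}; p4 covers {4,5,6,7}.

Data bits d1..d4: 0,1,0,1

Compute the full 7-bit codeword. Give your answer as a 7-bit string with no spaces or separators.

Place data at non-parity positions: p1 p2 0 p4 1 0 1
p1 (pos 1,3,5,7): XOR of data positions = 0⊕1⊕1 = 0
p2 (pos 2,3,6,7): XOR of data positions = 0⊕0⊕1 = 1
p4 (pos 4,5,6,7): XOR of data positions = 1⊕0⊕1 = 0
Codeword: 0100101

0100101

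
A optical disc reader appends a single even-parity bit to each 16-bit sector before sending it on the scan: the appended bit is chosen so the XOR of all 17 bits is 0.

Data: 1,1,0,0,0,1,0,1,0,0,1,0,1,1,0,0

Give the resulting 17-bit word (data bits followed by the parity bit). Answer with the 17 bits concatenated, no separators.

11000101001011001

XOR of the 16 data bits: 1⊕1⊕0⊕0⊕0⊕1⊕0⊕1⊕0⊕0⊕1⊕0⊕1⊕1⊕0⊕0 = 1
Parity bit = 1 (so all 17 bits XOR to 0).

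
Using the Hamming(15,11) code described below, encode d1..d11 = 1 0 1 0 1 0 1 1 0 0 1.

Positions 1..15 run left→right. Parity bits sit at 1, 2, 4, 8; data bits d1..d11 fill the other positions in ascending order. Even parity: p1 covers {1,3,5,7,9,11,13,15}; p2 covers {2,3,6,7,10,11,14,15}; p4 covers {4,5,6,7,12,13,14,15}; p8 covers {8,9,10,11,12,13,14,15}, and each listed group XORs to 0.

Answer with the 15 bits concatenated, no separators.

Place data at non-parity positions: p1 p2 1 p4 0 1 0 p8 1 0 1 1 0 0 1
p1 (pos 1,3,5,7,9,11,13,15): XOR of data positions = 1⊕0⊕0⊕1⊕1⊕0⊕1 = 0
p2 (pos 2,3,6,7,10,11,14,15): XOR of data positions = 1⊕1⊕0⊕0⊕1⊕0⊕1 = 0
p4 (pos 4,5,6,7,12,13,14,15): XOR of data positions = 0⊕1⊕0⊕1⊕0⊕0⊕1 = 1
p8 (pos 8,9,10,11,12,13,14,15): XOR of data positions = 1⊕0⊕1⊕1⊕0⊕0⊕1 = 0
Codeword: 001101001011001

001101001011001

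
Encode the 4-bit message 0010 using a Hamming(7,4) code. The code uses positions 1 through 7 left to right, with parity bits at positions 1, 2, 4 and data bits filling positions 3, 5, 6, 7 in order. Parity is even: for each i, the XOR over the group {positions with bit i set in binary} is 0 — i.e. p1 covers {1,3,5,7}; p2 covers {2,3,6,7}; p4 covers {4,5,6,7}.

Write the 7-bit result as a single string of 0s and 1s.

0101010

Place data at non-parity positions: p1 p2 0 p4 0 1 0
p1 (pos 1,3,5,7): XOR of data positions = 0⊕0⊕0 = 0
p2 (pos 2,3,6,7): XOR of data positions = 0⊕1⊕0 = 1
p4 (pos 4,5,6,7): XOR of data positions = 0⊕1⊕0 = 1
Codeword: 0101010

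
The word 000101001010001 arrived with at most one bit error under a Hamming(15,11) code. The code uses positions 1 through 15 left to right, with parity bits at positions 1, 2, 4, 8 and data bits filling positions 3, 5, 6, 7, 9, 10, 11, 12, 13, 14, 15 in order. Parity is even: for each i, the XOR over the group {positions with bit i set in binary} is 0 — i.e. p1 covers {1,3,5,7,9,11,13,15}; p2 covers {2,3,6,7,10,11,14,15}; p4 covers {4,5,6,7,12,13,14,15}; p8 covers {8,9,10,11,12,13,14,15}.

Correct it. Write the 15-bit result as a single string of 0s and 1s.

000101001010000

s1 (pos 1,3,5,7,9,11,13,15): 0⊕0⊕0⊕0⊕1⊕1⊕0⊕1 = 1
s2 (pos 2,3,6,7,10,11,14,15): 0⊕0⊕1⊕0⊕0⊕1⊕0⊕1 = 1
s4 (pos 4,5,6,7,12,13,14,15): 1⊕0⊕1⊕0⊕0⊕0⊕0⊕1 = 1
s8 (pos 8,9,10,11,12,13,14,15): 0⊕1⊕0⊕1⊕0⊕0⊕0⊕1 = 1
Syndrome s8…s1 = 1111 → error at position 15.
Flip position 15: 000101001010001 → 000101001010000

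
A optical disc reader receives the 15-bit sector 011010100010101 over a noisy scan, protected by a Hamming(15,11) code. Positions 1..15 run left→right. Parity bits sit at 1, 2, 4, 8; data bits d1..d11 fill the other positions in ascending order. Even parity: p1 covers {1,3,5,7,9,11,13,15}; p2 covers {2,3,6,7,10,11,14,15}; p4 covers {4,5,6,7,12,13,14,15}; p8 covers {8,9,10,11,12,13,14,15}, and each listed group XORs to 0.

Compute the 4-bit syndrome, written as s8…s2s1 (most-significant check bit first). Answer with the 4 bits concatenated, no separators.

1010

s1 (pos 1,3,5,7,9,11,13,15): 0⊕1⊕1⊕1⊕0⊕1⊕1⊕1 = 0
s2 (pos 2,3,6,7,10,11,14,15): 1⊕1⊕0⊕1⊕0⊕1⊕0⊕1 = 1
s4 (pos 4,5,6,7,12,13,14,15): 0⊕1⊕0⊕1⊕0⊕1⊕0⊕1 = 0
s8 (pos 8,9,10,11,12,13,14,15): 0⊕0⊕0⊕1⊕0⊕1⊕0⊕1 = 1
Syndrome s8…s1 = 1010 → error at position 10.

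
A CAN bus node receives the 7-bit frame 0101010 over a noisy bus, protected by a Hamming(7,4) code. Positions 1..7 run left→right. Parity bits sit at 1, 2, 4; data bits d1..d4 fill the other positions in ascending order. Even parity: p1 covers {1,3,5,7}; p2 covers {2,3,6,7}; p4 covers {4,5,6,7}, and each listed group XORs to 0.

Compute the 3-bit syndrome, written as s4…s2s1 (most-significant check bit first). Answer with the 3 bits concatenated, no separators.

000

s1 (pos 1,3,5,7): 0⊕0⊕0⊕0 = 0
s2 (pos 2,3,6,7): 1⊕0⊕1⊕0 = 0
s4 (pos 4,5,6,7): 1⊕0⊕1⊕0 = 0
Syndrome s4…s1 = 000 → no error.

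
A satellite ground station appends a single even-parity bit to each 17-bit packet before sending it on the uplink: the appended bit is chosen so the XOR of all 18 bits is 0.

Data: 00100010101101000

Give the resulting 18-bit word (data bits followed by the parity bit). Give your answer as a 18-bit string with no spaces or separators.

001000101011010000

XOR of the 17 data bits: 0⊕0⊕1⊕0⊕0⊕0⊕1⊕0⊕1⊕0⊕1⊕1⊕0⊕1⊕0⊕0⊕0 = 0
Parity bit = 0 (so all 18 bits XOR to 0).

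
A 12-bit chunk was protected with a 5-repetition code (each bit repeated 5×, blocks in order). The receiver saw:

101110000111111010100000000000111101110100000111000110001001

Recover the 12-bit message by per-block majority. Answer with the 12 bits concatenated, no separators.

101000110100

Block 1 (10111): 4 ones → 1
Block 2 (00001): 1 one → 0
Block 3 (11111): 5 ones → 1
Block 4 (01010): 2 ones → 0
Block 5 (00000): 0 ones → 0
Block 6 (00000): 0 ones → 0
Block 7 (11110): 4 ones → 1
Block 8 (11101): 4 ones → 1
Block 9 (00000): 0 ones → 0
Block 10 (11100): 3 ones → 1
Block 11 (01100): 2 ones → 0
Block 12 (01001): 2 ones → 0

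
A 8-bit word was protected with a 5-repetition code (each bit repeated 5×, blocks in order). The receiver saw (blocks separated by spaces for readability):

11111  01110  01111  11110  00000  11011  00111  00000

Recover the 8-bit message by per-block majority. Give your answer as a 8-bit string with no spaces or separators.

11110110

Block 1 (11111): 5 ones → 1
Block 2 (01110): 3 ones → 1
Block 3 (01111): 4 ones → 1
Block 4 (11110): 4 ones → 1
Block 5 (00000): 0 ones → 0
Block 6 (11011): 4 ones → 1
Block 7 (00111): 3 ones → 1
Block 8 (00000): 0 ones → 0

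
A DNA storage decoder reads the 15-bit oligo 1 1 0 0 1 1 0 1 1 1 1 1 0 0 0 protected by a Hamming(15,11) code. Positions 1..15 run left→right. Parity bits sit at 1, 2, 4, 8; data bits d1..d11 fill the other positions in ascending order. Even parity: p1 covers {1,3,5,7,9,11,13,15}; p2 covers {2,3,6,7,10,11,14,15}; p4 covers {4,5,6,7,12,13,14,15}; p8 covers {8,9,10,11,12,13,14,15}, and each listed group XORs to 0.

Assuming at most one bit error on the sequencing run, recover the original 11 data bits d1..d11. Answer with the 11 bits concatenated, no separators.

s1 (pos 1,3,5,7,9,11,13,15): 1⊕0⊕1⊕0⊕1⊕1⊕0⊕0 = 0
s2 (pos 2,3,6,7,10,11,14,15): 1⊕0⊕1⊕0⊕1⊕1⊕0⊕0 = 0
s4 (pos 4,5,6,7,12,13,14,15): 0⊕1⊕1⊕0⊕1⊕0⊕0⊕0 = 1
s8 (pos 8,9,10,11,12,13,14,15): 1⊕1⊕1⊕1⊕1⊕0⊕0⊕0 = 1
Syndrome s8…s1 = 1100 → error at position 12.
Flip position 12: 110011011111000 → 110011011110000
Read data bits from positions 3,5,6,7,9,10,11,12,13,14,15: 01101110000

01101110000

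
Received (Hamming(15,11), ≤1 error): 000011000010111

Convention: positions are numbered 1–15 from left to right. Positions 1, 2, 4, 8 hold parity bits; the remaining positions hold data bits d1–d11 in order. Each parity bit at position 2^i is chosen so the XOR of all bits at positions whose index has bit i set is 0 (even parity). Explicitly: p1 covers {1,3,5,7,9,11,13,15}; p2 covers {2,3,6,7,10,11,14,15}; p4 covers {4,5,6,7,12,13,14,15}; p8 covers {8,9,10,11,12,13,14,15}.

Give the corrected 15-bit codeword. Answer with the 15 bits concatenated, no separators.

000111000010111

s1 (pos 1,3,5,7,9,11,13,15): 0⊕0⊕1⊕0⊕0⊕1⊕1⊕1 = 0
s2 (pos 2,3,6,7,10,11,14,15): 0⊕0⊕1⊕0⊕0⊕1⊕1⊕1 = 0
s4 (pos 4,5,6,7,12,13,14,15): 0⊕1⊕1⊕0⊕0⊕1⊕1⊕1 = 1
s8 (pos 8,9,10,11,12,13,14,15): 0⊕0⊕0⊕1⊕0⊕1⊕1⊕1 = 0
Syndrome s8…s1 = 0100 → error at position 4.
Flip position 4: 000011000010111 → 000111000010111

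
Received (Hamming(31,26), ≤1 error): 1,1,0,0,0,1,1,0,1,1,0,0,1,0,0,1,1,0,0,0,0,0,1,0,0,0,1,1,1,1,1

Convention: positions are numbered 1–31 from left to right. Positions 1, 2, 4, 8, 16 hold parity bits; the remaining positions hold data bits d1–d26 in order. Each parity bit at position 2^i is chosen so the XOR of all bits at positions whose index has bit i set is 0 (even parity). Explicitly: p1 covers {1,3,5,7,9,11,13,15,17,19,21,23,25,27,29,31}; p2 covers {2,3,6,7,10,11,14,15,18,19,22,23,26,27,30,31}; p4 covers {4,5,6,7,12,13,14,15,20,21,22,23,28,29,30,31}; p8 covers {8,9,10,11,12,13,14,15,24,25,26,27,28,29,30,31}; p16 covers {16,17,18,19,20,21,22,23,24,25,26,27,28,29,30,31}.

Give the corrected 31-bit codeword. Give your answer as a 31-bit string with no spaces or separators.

s1 (pos 1,3,5,7,9,11,13,15,17,19,21,23,25,27,29,31): 1⊕0⊕0⊕1⊕1⊕0⊕1⊕0⊕1⊕0⊕0⊕1⊕0⊕1⊕1⊕1 = 1
s2 (pos 2,3,6,7,10,11,14,15,18,19,22,23,26,27,30,31): 1⊕0⊕1⊕1⊕1⊕0⊕0⊕0⊕0⊕0⊕0⊕1⊕0⊕1⊕1⊕1 = 0
s4 (pos 4,5,6,7,12,13,14,15,20,21,22,23,28,29,30,31): 0⊕0⊕1⊕1⊕0⊕1⊕0⊕0⊕0⊕0⊕0⊕1⊕1⊕1⊕1⊕1 = 0
s8 (pos 8,9,10,11,12,13,14,15,24,25,26,27,28,29,30,31): 0⊕1⊕1⊕0⊕0⊕1⊕0⊕0⊕0⊕0⊕0⊕1⊕1⊕1⊕1⊕1 = 0
s16 (pos 16,17,18,19,20,21,22,23,24,25,26,27,28,29,30,31): 1⊕1⊕0⊕0⊕0⊕0⊕0⊕1⊕0⊕0⊕0⊕1⊕1⊕1⊕1⊕1 = 0
Syndrome s16…s1 = 00001 → error at position 1.
Flip position 1: 1100011011001001100000100011111 → 0100011011001001100000100011111

0100011011001001100000100011111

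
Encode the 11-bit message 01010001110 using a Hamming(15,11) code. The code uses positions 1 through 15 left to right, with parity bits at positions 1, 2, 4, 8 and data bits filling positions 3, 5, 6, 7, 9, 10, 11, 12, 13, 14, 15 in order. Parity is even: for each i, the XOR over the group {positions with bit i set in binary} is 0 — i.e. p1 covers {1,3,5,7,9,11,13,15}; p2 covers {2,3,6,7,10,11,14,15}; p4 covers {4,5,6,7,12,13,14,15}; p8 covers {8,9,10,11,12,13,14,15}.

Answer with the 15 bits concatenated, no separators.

100110110001110

Place data at non-parity positions: p1 p2 0 p4 1 0 1 p8 0 0 0 1 1 1 0
p1 (pos 1,3,5,7,9,11,13,15): XOR of data positions = 0⊕1⊕1⊕0⊕0⊕1⊕0 = 1
p2 (pos 2,3,6,7,10,11,14,15): XOR of data positions = 0⊕0⊕1⊕0⊕0⊕1⊕0 = 0
p4 (pos 4,5,6,7,12,13,14,15): XOR of data positions = 1⊕0⊕1⊕1⊕1⊕1⊕0 = 1
p8 (pos 8,9,10,11,12,13,14,15): XOR of data positions = 0⊕0⊕0⊕1⊕1⊕1⊕0 = 1
Codeword: 100110110001110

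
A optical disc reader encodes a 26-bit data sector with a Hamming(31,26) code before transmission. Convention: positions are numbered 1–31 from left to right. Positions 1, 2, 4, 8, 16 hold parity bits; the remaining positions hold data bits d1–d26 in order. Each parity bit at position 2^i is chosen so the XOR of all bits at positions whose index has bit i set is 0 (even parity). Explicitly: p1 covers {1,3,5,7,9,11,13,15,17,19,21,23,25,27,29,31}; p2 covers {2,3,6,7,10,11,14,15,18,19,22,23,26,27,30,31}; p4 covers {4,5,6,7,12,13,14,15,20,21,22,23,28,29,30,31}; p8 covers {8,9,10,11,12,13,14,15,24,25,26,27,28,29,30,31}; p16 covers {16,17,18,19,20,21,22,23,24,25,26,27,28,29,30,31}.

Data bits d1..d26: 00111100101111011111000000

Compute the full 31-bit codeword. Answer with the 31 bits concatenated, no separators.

Place data at non-parity positions: p1 p2 0 p4 0 1 1 p8 1 1 0 0 1 0 1 p16 1 1 1 0 1 1 1 1 1 0 0 0 0 0 0
p1 (pos 1,3,5,7,9,11,13,15,17,19,21,23,25,27,29,31): XOR of data positions = 0⊕0⊕1⊕1⊕0⊕1⊕1⊕1⊕1⊕1⊕1⊕1⊕0⊕0⊕0 = 1
p2 (pos 2,3,6,7,10,11,14,15,18,19,22,23,26,27,30,31): XOR of data positions = 0⊕1⊕1⊕1⊕0⊕0⊕1⊕1⊕1⊕1⊕1⊕0⊕0⊕0⊕0 = 0
p4 (pos 4,5,6,7,12,13,14,15,20,21,22,23,28,29,30,31): XOR of data positions = 0⊕1⊕1⊕0⊕1⊕0⊕1⊕0⊕1⊕1⊕1⊕0⊕0⊕0⊕0 = 1
p8 (pos 8,9,10,11,12,13,14,15,24,25,26,27,28,29,30,31): XOR of data positions = 1⊕1⊕0⊕0⊕1⊕0⊕1⊕1⊕1⊕0⊕0⊕0⊕0⊕0⊕0 = 0
p16 (pos 16,17,18,19,20,21,22,23,24,25,26,27,28,29,30,31): XOR of data positions = 1⊕1⊕1⊕0⊕1⊕1⊕1⊕1⊕1⊕0⊕0⊕0⊕0⊕0⊕0 = 0
Codeword: 1001011011001010111011111000000

1001011011001010111011111000000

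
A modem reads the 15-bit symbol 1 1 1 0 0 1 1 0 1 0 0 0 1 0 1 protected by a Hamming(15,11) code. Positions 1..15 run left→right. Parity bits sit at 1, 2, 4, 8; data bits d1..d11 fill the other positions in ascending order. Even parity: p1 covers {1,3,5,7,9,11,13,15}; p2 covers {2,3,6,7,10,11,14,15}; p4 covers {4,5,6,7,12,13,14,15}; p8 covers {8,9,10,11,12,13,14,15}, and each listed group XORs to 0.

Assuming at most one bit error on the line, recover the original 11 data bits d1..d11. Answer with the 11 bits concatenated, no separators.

s1 (pos 1,3,5,7,9,11,13,15): 1⊕1⊕0⊕1⊕1⊕0⊕1⊕1 = 0
s2 (pos 2,3,6,7,10,11,14,15): 1⊕1⊕1⊕1⊕0⊕0⊕0⊕1 = 1
s4 (pos 4,5,6,7,12,13,14,15): 0⊕0⊕1⊕1⊕0⊕1⊕0⊕1 = 0
s8 (pos 8,9,10,11,12,13,14,15): 0⊕1⊕0⊕0⊕0⊕1⊕0⊕1 = 1
Syndrome s8…s1 = 1010 → error at position 10.
Flip position 10: 111001101000101 → 111001101100101
Read data bits from positions 3,5,6,7,9,10,11,12,13,14,15: 10111100101

10111100101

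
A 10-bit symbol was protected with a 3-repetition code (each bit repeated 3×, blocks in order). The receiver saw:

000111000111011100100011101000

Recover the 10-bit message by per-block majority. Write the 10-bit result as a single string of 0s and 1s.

Block 1 (000): 0 ones → 0
Block 2 (111): 3 ones → 1
Block 3 (000): 0 ones → 0
Block 4 (111): 3 ones → 1
Block 5 (011): 2 ones → 1
Block 6 (100): 1 one → 0
Block 7 (100): 1 one → 0
Block 8 (011): 2 ones → 1
Block 9 (101): 2 ones → 1
Block 10 (000): 0 ones → 0

0101100110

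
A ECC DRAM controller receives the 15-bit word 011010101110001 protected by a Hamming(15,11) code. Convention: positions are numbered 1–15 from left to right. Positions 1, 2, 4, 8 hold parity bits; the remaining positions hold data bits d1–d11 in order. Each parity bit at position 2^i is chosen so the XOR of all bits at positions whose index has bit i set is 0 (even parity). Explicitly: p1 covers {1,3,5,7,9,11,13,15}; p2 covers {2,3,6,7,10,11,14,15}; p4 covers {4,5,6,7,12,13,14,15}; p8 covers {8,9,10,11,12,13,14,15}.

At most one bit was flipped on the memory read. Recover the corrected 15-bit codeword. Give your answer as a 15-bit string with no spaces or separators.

011110101110001

s1 (pos 1,3,5,7,9,11,13,15): 0⊕1⊕1⊕1⊕1⊕1⊕0⊕1 = 0
s2 (pos 2,3,6,7,10,11,14,15): 1⊕1⊕0⊕1⊕1⊕1⊕0⊕1 = 0
s4 (pos 4,5,6,7,12,13,14,15): 0⊕1⊕0⊕1⊕0⊕0⊕0⊕1 = 1
s8 (pos 8,9,10,11,12,13,14,15): 0⊕1⊕1⊕1⊕0⊕0⊕0⊕1 = 0
Syndrome s8…s1 = 0100 → error at position 4.
Flip position 4: 011010101110001 → 011110101110001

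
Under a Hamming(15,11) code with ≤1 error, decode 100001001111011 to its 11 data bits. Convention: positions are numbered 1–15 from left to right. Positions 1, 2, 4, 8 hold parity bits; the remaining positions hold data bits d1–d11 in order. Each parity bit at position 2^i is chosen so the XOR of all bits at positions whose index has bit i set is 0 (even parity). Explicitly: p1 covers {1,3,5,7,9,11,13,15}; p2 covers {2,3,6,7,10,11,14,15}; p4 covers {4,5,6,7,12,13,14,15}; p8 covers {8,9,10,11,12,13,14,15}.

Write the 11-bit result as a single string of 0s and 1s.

s1 (pos 1,3,5,7,9,11,13,15): 1⊕0⊕0⊕0⊕1⊕1⊕0⊕1 = 0
s2 (pos 2,3,6,7,10,11,14,15): 0⊕0⊕1⊕0⊕1⊕1⊕1⊕1 = 1
s4 (pos 4,5,6,7,12,13,14,15): 0⊕0⊕1⊕0⊕1⊕0⊕1⊕1 = 0
s8 (pos 8,9,10,11,12,13,14,15): 0⊕1⊕1⊕1⊕1⊕0⊕1⊕1 = 0
Syndrome s8…s1 = 0010 → error at position 2.
Flip position 2: 100001001111011 → 110001001111011
Read data bits from positions 3,5,6,7,9,10,11,12,13,14,15: 00101111011

00101111011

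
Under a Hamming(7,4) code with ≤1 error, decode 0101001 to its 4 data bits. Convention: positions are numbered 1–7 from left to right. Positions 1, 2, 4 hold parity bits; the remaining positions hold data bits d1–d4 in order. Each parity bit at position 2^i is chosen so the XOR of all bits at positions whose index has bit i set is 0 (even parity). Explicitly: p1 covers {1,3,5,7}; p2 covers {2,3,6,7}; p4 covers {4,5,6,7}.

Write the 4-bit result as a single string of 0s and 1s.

s1 (pos 1,3,5,7): 0⊕0⊕0⊕1 = 1
s2 (pos 2,3,6,7): 1⊕0⊕0⊕1 = 0
s4 (pos 4,5,6,7): 1⊕0⊕0⊕1 = 0
Syndrome s4…s1 = 001 → error at position 1.
Flip position 1: 0101001 → 1101001
Read data bits from positions 3,5,6,7: 0001

0001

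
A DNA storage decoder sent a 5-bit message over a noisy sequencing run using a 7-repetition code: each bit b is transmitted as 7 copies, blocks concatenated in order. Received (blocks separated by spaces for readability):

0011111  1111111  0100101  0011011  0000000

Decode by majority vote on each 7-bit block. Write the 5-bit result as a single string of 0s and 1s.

11010

Block 1 (0011111): 5 ones → 1
Block 2 (1111111): 7 ones → 1
Block 3 (0100101): 3 ones → 0
Block 4 (0011011): 4 ones → 1
Block 5 (0000000): 0 ones → 0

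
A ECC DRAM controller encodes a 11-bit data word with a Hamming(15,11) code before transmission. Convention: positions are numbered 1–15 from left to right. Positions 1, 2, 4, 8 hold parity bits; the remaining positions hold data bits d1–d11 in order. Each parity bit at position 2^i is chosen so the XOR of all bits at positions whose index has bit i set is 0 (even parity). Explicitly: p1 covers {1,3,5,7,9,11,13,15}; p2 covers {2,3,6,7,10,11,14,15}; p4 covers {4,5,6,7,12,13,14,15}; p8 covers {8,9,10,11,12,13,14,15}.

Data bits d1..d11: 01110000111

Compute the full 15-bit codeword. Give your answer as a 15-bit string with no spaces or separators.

000011110000111

Place data at non-parity positions: p1 p2 0 p4 1 1 1 p8 0 0 0 0 1 1 1
p1 (pos 1,3,5,7,9,11,13,15): XOR of data positions = 0⊕1⊕1⊕0⊕0⊕1⊕1 = 0
p2 (pos 2,3,6,7,10,11,14,15): XOR of data positions = 0⊕1⊕1⊕0⊕0⊕1⊕1 = 0
p4 (pos 4,5,6,7,12,13,14,15): XOR of data positions = 1⊕1⊕1⊕0⊕1⊕1⊕1 = 0
p8 (pos 8,9,10,11,12,13,14,15): XOR of data positions = 0⊕0⊕0⊕0⊕1⊕1⊕1 = 1
Codeword: 000011110000111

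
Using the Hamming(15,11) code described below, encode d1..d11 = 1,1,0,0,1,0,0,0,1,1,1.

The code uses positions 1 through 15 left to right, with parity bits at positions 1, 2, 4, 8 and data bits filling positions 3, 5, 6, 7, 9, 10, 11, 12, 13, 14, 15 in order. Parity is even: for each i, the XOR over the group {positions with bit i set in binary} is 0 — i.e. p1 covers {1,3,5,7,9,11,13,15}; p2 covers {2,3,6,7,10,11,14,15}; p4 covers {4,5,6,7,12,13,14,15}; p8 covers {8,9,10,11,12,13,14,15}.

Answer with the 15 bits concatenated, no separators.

Place data at non-parity positions: p1 p2 1 p4 1 0 0 p8 1 0 0 0 1 1 1
p1 (pos 1,3,5,7,9,11,13,15): XOR of data positions = 1⊕1⊕0⊕1⊕0⊕1⊕1 = 1
p2 (pos 2,3,6,7,10,11,14,15): XOR of data positions = 1⊕0⊕0⊕0⊕0⊕1⊕1 = 1
p4 (pos 4,5,6,7,12,13,14,15): XOR of data positions = 1⊕0⊕0⊕0⊕1⊕1⊕1 = 0
p8 (pos 8,9,10,11,12,13,14,15): XOR of data positions = 1⊕0⊕0⊕0⊕1⊕1⊕1 = 0
Codeword: 111010001000111

111010001000111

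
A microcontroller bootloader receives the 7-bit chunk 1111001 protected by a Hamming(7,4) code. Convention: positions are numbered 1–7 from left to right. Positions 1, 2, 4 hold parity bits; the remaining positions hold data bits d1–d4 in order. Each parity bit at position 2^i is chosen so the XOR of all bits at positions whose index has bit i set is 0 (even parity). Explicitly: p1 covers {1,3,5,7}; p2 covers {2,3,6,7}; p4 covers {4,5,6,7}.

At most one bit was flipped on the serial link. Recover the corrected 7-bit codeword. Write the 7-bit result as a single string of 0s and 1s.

s1 (pos 1,3,5,7): 1⊕1⊕0⊕1 = 1
s2 (pos 2,3,6,7): 1⊕1⊕0⊕1 = 1
s4 (pos 4,5,6,7): 1⊕0⊕0⊕1 = 0
Syndrome s4…s1 = 011 → error at position 3.
Flip position 3: 1111001 → 1101001

1101001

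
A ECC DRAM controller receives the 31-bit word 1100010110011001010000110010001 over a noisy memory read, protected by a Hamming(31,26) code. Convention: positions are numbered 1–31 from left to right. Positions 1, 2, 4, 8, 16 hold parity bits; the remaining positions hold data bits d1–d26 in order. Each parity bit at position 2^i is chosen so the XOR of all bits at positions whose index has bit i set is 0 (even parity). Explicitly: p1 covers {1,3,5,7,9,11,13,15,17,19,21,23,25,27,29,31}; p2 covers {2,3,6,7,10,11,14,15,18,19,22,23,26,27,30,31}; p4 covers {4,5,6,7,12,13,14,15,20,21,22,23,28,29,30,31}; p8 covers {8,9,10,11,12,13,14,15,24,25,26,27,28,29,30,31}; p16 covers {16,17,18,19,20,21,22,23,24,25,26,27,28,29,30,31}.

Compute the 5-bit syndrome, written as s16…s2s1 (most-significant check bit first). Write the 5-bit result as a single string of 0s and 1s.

01100

s1 (pos 1,3,5,7,9,11,13,15,17,19,21,23,25,27,29,31): 1⊕0⊕0⊕0⊕1⊕0⊕1⊕0⊕0⊕0⊕0⊕1⊕0⊕1⊕0⊕1 = 0
s2 (pos 2,3,6,7,10,11,14,15,18,19,22,23,26,27,30,31): 1⊕0⊕1⊕0⊕0⊕0⊕0⊕0⊕1⊕0⊕0⊕1⊕0⊕1⊕0⊕1 = 0
s4 (pos 4,5,6,7,12,13,14,15,20,21,22,23,28,29,30,31): 0⊕0⊕1⊕0⊕1⊕1⊕0⊕0⊕0⊕0⊕0⊕1⊕0⊕0⊕0⊕1 = 1
s8 (pos 8,9,10,11,12,13,14,15,24,25,26,27,28,29,30,31): 1⊕1⊕0⊕0⊕1⊕1⊕0⊕0⊕1⊕0⊕0⊕1⊕0⊕0⊕0⊕1 = 1
s16 (pos 16,17,18,19,20,21,22,23,24,25,26,27,28,29,30,31): 1⊕0⊕1⊕0⊕0⊕0⊕0⊕1⊕1⊕0⊕0⊕1⊕0⊕0⊕0⊕1 = 0
Syndrome s16…s1 = 01100 → error at position 12.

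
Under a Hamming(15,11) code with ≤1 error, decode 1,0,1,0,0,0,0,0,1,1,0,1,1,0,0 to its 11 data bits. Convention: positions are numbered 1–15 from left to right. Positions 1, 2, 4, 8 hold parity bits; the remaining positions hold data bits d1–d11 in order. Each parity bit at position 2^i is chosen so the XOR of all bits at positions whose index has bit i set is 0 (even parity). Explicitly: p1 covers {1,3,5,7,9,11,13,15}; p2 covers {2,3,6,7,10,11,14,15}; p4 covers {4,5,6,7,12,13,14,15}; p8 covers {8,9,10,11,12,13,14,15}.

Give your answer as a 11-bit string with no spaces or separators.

10001101100

s1 (pos 1,3,5,7,9,11,13,15): 1⊕1⊕0⊕0⊕1⊕0⊕1⊕0 = 0
s2 (pos 2,3,6,7,10,11,14,15): 0⊕1⊕0⊕0⊕1⊕0⊕0⊕0 = 0
s4 (pos 4,5,6,7,12,13,14,15): 0⊕0⊕0⊕0⊕1⊕1⊕0⊕0 = 0
s8 (pos 8,9,10,11,12,13,14,15): 0⊕1⊕1⊕0⊕1⊕1⊕0⊕0 = 0
Syndrome s8…s1 = 0000 → no error.
Read data bits from positions 3,5,6,7,9,10,11,12,13,14,15: 10001101100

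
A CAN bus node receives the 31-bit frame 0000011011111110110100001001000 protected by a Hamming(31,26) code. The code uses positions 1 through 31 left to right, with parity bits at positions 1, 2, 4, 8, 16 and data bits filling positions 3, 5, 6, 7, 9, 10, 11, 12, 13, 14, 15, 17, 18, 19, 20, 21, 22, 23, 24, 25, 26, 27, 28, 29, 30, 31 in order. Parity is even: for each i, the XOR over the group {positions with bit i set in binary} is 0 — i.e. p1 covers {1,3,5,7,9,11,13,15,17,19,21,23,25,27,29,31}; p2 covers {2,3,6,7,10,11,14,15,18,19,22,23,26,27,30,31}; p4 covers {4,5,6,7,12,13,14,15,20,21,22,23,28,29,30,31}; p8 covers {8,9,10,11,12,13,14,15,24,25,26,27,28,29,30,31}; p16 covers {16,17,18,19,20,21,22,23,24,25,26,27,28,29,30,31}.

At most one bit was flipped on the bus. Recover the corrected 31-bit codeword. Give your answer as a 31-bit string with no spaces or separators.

0000011011111110110100001011000

s1 (pos 1,3,5,7,9,11,13,15,17,19,21,23,25,27,29,31): 0⊕0⊕0⊕1⊕1⊕1⊕1⊕1⊕1⊕0⊕0⊕0⊕1⊕0⊕0⊕0 = 1
s2 (pos 2,3,6,7,10,11,14,15,18,19,22,23,26,27,30,31): 0⊕0⊕1⊕1⊕1⊕1⊕1⊕1⊕1⊕0⊕0⊕0⊕0⊕0⊕0⊕0 = 1
s4 (pos 4,5,6,7,12,13,14,15,20,21,22,23,28,29,30,31): 0⊕0⊕1⊕1⊕1⊕1⊕1⊕1⊕1⊕0⊕0⊕0⊕1⊕0⊕0⊕0 = 0
s8 (pos 8,9,10,11,12,13,14,15,24,25,26,27,28,29,30,31): 0⊕1⊕1⊕1⊕1⊕1⊕1⊕1⊕0⊕1⊕0⊕0⊕1⊕0⊕0⊕0 = 1
s16 (pos 16,17,18,19,20,21,22,23,24,25,26,27,28,29,30,31): 0⊕1⊕1⊕0⊕1⊕0⊕0⊕0⊕0⊕1⊕0⊕0⊕1⊕0⊕0⊕0 = 1
Syndrome s16…s1 = 11011 → error at position 27.
Flip position 27: 0000011011111110110100001001000 → 0000011011111110110100001011000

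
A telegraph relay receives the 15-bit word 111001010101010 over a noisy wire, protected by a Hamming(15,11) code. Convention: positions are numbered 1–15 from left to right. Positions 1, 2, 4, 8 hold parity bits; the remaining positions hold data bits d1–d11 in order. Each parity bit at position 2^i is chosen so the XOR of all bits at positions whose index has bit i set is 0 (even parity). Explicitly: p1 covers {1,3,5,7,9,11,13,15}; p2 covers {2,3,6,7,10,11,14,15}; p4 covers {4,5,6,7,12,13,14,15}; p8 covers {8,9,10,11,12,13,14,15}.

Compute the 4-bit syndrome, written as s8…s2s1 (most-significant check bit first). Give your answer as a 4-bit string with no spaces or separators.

s1 (pos 1,3,5,7,9,11,13,15): 1⊕1⊕0⊕0⊕0⊕0⊕0⊕0 = 0
s2 (pos 2,3,6,7,10,11,14,15): 1⊕1⊕1⊕0⊕1⊕0⊕1⊕0 = 1
s4 (pos 4,5,6,7,12,13,14,15): 0⊕0⊕1⊕0⊕1⊕0⊕1⊕0 = 1
s8 (pos 8,9,10,11,12,13,14,15): 1⊕0⊕1⊕0⊕1⊕0⊕1⊕0 = 0
Syndrome s8…s1 = 0110 → error at position 6.

0110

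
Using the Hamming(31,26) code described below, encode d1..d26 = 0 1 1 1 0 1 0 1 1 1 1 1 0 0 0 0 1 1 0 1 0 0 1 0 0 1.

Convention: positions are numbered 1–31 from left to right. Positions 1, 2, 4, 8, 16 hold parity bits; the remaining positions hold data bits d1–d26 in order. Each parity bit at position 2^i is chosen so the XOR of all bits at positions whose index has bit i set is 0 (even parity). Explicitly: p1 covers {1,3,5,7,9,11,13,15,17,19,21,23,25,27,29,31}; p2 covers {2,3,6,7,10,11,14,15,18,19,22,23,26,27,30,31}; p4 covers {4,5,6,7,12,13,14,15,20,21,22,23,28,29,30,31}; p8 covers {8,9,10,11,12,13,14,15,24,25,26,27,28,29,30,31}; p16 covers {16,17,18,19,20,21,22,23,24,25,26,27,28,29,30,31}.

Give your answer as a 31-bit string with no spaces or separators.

0001111001011110100001101001001

Place data at non-parity positions: p1 p2 0 p4 1 1 1 p8 0 1 0 1 1 1 1 p16 1 0 0 0 0 1 1 0 1 0 0 1 0 0 1
p1 (pos 1,3,5,7,9,11,13,15,17,19,21,23,25,27,29,31): XOR of data positions = 0⊕1⊕1⊕0⊕0⊕1⊕1⊕1⊕0⊕0⊕1⊕1⊕0⊕0⊕1 = 0
p2 (pos 2,3,6,7,10,11,14,15,18,19,22,23,26,27,30,31): XOR of data positions = 0⊕1⊕1⊕1⊕0⊕1⊕1⊕0⊕0⊕1⊕1⊕0⊕0⊕0⊕1 = 0
p4 (pos 4,5,6,7,12,13,14,15,20,21,22,23,28,29,30,31): XOR of data positions = 1⊕1⊕1⊕1⊕1⊕1⊕1⊕0⊕0⊕1⊕1⊕1⊕0⊕0⊕1 = 1
p8 (pos 8,9,10,11,12,13,14,15,24,25,26,27,28,29,30,31): XOR of data positions = 0⊕1⊕0⊕1⊕1⊕1⊕1⊕0⊕1⊕0⊕0⊕1⊕0⊕0⊕1 = 0
p16 (pos 16,17,18,19,20,21,22,23,24,25,26,27,28,29,30,31): XOR of data positions = 1⊕0⊕0⊕0⊕0⊕1⊕1⊕0⊕1⊕0⊕0⊕1⊕0⊕0⊕1 = 0
Codeword: 0001111001011110100001101001001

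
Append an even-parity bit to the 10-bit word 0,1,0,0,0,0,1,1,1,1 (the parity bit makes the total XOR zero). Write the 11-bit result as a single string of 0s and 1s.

XOR of the 10 data bits: 0⊕1⊕0⊕0⊕0⊕0⊕1⊕1⊕1⊕1 = 1
Parity bit = 1 (so all 11 bits XOR to 0).

01000011111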